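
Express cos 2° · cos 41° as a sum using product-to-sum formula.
cos 2° cos 41° = (1/2)[cos(2°-41°) + cos(2°+41°)]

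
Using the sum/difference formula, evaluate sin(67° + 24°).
sin(67° + 24°) = sin 67° cos 24° + cos 67° sin 24° = 0.9998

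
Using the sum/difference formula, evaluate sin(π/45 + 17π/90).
sin(π/45 + 17π/90) = sin π/45 cos 17π/90 + cos π/45 sin 17π/90 = 0.6157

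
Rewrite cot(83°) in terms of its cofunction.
cot(83°) = tan(90° - 83°) = tan(7°)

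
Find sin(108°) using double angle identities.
sin(108°) = 2 sin 54° cos 54° = 0.9511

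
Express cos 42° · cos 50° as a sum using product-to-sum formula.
cos 42° cos 50° = (1/2)[cos(42°-50°) + cos(42°+50°)]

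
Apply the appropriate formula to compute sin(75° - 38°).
sin(75° - 38°) = sin 75° cos 38° - cos 75° sin 38° = 0.6018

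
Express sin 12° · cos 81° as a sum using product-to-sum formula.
sin 12° cos 81° = (1/2)[sin(12°+81°) + sin(12°-81°)]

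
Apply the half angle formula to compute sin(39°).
sin(39°) = √((1 - cos 78°)/2) = 0.6293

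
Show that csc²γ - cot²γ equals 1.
LHS = 1/sin²γ - cos²γ/sin²γ = (1 - cos²γ)/sin²γ = sin²γ/sin²γ = 1 = RHS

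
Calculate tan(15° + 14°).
tan(15° + 14°) = (tan 15° + tan 14°)/(1 - tan 15° tan 14°) = 0.5543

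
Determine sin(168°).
sin(168°) = 0.2079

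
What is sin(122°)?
sin(122°) = 0.848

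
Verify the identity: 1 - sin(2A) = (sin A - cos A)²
RHS = sin²A - 2 sin A cos A + cos²A = (sin²A + cos²A) - 2 sin A cos A = 1 - sin(2A) = LHS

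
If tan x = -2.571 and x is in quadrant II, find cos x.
cos x = -0.3625 (using tan²x + 1 = sec²x)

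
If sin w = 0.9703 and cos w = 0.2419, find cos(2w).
cos(2w) = cos²w - sin²w = -0.883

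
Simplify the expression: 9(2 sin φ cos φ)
9(2 sin φ cos φ) = 9(sin(2φ)) (using Double angle)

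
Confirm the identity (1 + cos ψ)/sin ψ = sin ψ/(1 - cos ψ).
RHS = sin ψ(1 + cos ψ) / ((1 - cos ψ)(1 + cos ψ)) = sin ψ(1 + cos ψ) / (1 - cos²ψ) = sin ψ(1 + cos ψ) / sin²ψ = (1 + cos ψ)/sin ψ = LHS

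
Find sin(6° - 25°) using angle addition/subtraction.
sin(6° - 25°) = sin 6° cos 25° - cos 6° sin 25° = -0.3256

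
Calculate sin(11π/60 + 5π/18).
sin(11π/60 + 5π/18) = sin 11π/60 cos 5π/18 + cos 11π/60 sin 5π/18 = 0.9925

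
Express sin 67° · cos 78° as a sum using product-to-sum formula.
sin 67° cos 78° = (1/2)[sin(67°+78°) + sin(67°-78°)]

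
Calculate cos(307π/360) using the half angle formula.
cos(307π/360) = -√((1 + cos 307π/180)/2) = -0.8949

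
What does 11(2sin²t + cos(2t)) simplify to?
11(2sin²t + cos(2t)) = 11 (using Double angle)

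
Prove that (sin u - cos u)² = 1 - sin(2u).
LHS = sin²u - 2 sin u cos u + cos²u = (sin²u + cos²u) - 2 sin u cos u = 1 - sin(2u) = RHS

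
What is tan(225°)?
tan(225°) = 1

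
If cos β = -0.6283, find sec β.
sec β = 1/cos β = -1.592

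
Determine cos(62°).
cos(62°) = 0.4695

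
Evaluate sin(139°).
sin(139°) = 0.6561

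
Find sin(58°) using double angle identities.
sin(58°) = 2 sin 29° cos 29° = 0.848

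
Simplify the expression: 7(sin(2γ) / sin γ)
7(sin(2γ) / sin γ) = 7(2 cos γ) (using Double angle)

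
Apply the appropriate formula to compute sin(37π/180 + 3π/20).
sin(37π/180 + 3π/20) = sin 37π/180 cos 3π/20 + cos 37π/180 sin 3π/20 = 0.8988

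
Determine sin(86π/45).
sin(86π/45) = -0.2756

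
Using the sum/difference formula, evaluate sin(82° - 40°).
sin(82° - 40°) = sin 82° cos 40° - cos 82° sin 40° = 0.6691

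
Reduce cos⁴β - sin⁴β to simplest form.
cos⁴β - sin⁴β = cos(2β) (using Factoring + double angle)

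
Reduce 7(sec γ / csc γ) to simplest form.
7(sec γ / csc γ) = 7(tan γ) (using Reciprocal identities)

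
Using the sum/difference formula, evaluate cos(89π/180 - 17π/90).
cos(89π/180 - 17π/90) = cos 89π/180 cos 17π/90 + sin 89π/180 sin 17π/90 = 0.5736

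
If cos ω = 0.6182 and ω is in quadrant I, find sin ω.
sin ω = 0.786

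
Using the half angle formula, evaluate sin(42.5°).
sin(42.5°) = √((1 - cos 85°)/2) = 0.6756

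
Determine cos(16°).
cos(16°) = 0.9613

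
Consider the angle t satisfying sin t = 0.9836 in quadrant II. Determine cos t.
cos t = ±√(1 - sin²t) = -0.1804 (negative in QII)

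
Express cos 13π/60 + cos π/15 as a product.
cos 13π/60 + cos π/15 = 2 cos(17π/120) cos(3π/40)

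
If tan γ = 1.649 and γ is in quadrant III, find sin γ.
sin γ = -0.8551 (using tan²γ + 1 = sec²γ)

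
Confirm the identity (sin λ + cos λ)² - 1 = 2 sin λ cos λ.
LHS = sin²λ + 2 sin λ cos λ + cos²λ - 1 = (sin²λ + cos²λ) + 2 sin λ cos λ - 1 = 1 + 2 sin λ cos λ - 1 = 2 sin λ cos λ = RHS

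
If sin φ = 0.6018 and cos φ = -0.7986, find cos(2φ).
cos(2φ) = cos²φ - sin²φ = 0.2756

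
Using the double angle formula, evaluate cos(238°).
cos(238°) = cos²119° - sin²119° = -0.5299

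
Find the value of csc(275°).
csc(275°) = -1.004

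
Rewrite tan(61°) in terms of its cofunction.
tan(61°) = cot(90° - 61°) = cot(29°)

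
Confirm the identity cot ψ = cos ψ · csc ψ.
RHS = cos ψ · (1/sin ψ) = cos ψ/sin ψ = cot ψ = LHS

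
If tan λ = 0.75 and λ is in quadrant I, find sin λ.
sin λ = 0.6 (using tan²λ + 1 = sec²λ)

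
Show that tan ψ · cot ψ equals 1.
LHS = (sin ψ/cos ψ) · (cos ψ/sin ψ) = 1 = RHS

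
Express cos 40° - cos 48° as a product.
cos 40° - cos 48° = -2 sin(44°) sin(-4°)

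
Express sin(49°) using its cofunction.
sin(49°) = cos(90° - 49°) = cos(41°)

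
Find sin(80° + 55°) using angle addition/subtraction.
sin(80° + 55°) = sin 80° cos 55° + cos 80° sin 55° = √2/2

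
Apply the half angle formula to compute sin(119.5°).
sin(119.5°) = √((1 - cos 239°)/2) = 0.8704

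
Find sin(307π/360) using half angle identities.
sin(307π/360) = √((1 - cos 307π/180)/2) = 0.4462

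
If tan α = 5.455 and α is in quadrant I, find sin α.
sin α = 0.9836 (using tan²α + 1 = sec²α)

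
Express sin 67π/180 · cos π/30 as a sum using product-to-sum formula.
sin 67π/180 cos π/30 = (1/2)[sin(67π/180+π/30) + sin(67π/180-π/30)]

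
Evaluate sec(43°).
sec(43°) = 1.367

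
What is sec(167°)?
sec(167°) = -1.026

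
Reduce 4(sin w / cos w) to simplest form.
4(sin w / cos w) = 4(tan w) (using Quotient identity)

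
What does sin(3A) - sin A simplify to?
sin(3A) - sin A = 2 cos(2A) sin A (using Sum-to-product)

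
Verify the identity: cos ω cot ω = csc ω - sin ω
RHS = 1/sin ω - sin ω = (1 - sin²ω)/sin ω = cos²ω/sin ω = cos ω · (cos ω/sin ω) = cos ω cot ω = LHS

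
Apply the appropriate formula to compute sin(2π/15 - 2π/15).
sin(2π/15 - 2π/15) = sin 2π/15 cos 2π/15 - cos 2π/15 sin 2π/15 = 0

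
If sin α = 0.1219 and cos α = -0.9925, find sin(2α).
sin(2α) = 2 sin α cos α = -0.242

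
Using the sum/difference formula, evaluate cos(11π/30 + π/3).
cos(11π/30 + π/3) = cos 11π/30 cos π/3 - sin 11π/30 sin π/3 = -0.5878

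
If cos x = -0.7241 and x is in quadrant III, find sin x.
sin x = -0.6897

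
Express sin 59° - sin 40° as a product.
sin 59° - sin 40° = 2 cos(49.5°) sin(9.5°)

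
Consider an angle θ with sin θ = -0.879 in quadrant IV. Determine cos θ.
cos θ = √(1 - sin²θ) = 0.4768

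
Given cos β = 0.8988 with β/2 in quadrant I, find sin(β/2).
sin(β/2) = ±√((1 - cos β)/2); positive since β/2 ∈ QI, so sin(β/2) = 0.2249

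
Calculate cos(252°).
cos(252°) = -0.309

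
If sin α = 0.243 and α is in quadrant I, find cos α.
cos α = 0.97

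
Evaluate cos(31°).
cos(31°) = 0.8572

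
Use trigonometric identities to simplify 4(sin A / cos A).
4(sin A / cos A) = 4(tan A) (using Quotient identity)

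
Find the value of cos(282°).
cos(282°) = 0.2079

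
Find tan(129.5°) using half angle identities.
tan(129.5°) = sin 259° / (1 + cos 259°) = -1.213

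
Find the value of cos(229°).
cos(229°) = -0.6561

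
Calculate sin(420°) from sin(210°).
sin(420°) = 2 sin 210° cos 210° = √3/2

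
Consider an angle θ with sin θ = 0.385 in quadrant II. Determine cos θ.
cos θ = ±√(1 - sin²θ) = -0.9229 (negative in QII)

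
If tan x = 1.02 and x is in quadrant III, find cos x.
cos x = -0.7001 (using tan²x + 1 = sec²x)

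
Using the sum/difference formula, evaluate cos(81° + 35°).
cos(81° + 35°) = cos 81° cos 35° - sin 81° sin 35° = -0.4384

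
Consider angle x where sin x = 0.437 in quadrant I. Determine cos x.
cos x = √(1 - sin²x) = 0.8995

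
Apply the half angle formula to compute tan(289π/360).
tan(289π/360) = sin 289π/180 / (1 + cos 289π/180) = -0.7133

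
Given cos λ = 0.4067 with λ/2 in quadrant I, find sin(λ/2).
sin(λ/2) = ±√((1 - cos λ)/2); positive since λ/2 ∈ QI, so sin(λ/2) = 0.5447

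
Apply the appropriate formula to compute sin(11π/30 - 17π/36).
sin(11π/30 - 17π/36) = sin 11π/30 cos 17π/36 - cos 11π/30 sin 17π/36 = -0.3256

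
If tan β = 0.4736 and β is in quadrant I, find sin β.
sin β = 0.428 (using tan²β + 1 = sec²β)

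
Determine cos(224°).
cos(224°) = -0.7193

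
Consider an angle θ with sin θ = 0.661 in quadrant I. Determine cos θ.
cos θ = √(1 - sin²θ) = 0.7504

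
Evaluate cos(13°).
cos(13°) = 0.9744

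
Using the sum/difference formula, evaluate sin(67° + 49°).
sin(67° + 49°) = sin 67° cos 49° + cos 67° sin 49° = 0.8988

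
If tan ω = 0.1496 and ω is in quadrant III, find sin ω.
sin ω = -0.148 (using tan²ω + 1 = sec²ω)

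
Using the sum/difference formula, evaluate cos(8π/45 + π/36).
cos(8π/45 + π/36) = cos 8π/45 cos π/36 - sin 8π/45 sin π/36 = 0.7986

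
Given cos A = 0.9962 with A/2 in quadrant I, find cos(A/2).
cos(A/2) = ±√((1 + cos A)/2); positive since A/2 ∈ QI, so cos(A/2) = 0.999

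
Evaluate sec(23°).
sec(23°) = 1.086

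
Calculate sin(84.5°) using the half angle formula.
sin(84.5°) = √((1 - cos 169°)/2) = 0.9954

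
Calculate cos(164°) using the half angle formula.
cos(164°) = -√((1 + cos 328°)/2) = -0.9613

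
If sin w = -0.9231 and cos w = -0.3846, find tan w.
tan w = sin w / cos w = 2.4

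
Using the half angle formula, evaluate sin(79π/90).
sin(79π/90) = √((1 - cos 79π/45)/2) = 0.3746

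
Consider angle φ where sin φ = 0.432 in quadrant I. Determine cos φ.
cos φ = √(1 - sin²φ) = 0.9019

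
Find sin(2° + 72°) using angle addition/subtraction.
sin(2° + 72°) = sin 2° cos 72° + cos 2° sin 72° = 0.9613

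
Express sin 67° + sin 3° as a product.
sin 67° + sin 3° = 2 sin(35°) cos(32°)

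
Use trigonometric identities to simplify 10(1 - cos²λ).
10(1 - cos²λ) = 10(sin²λ) (using Pythagorean identity)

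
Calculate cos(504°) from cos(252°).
cos(504°) = cos²252° - sin²252° = -0.809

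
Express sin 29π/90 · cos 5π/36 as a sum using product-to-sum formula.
sin 29π/90 cos 5π/36 = (1/2)[sin(29π/90+5π/36) + sin(29π/90-5π/36)]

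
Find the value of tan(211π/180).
tan(211π/180) = 0.6009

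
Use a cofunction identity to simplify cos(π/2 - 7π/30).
cos(π/2 - 7π/30) = sin(7π/30)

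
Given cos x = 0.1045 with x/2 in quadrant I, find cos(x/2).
cos(x/2) = ±√((1 + cos x)/2); positive since x/2 ∈ QI, so cos(x/2) = 0.7431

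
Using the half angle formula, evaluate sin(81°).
sin(81°) = √((1 - cos 162°)/2) = 0.9877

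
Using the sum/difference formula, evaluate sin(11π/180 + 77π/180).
sin(11π/180 + 77π/180) = sin 11π/180 cos 77π/180 + cos 11π/180 sin 77π/180 = 0.9994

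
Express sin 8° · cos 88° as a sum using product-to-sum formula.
sin 8° cos 88° = (1/2)[sin(8°+88°) + sin(8°-88°)]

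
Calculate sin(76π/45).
sin(76π/45) = -0.829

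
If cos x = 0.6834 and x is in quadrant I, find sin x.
sin x = 0.73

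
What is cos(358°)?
cos(358°) = 0.9994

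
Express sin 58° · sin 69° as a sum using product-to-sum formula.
sin 58° sin 69° = (1/2)[cos(58°-69°) - cos(58°+69°)]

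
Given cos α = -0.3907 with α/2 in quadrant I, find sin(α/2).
sin(α/2) = ±√((1 - cos α)/2); positive since α/2 ∈ QI, so sin(α/2) = 0.8339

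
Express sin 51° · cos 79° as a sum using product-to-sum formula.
sin 51° cos 79° = (1/2)[sin(51°+79°) + sin(51°-79°)]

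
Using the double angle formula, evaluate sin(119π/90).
sin(119π/90) = 2 sin 119π/180 cos 119π/180 = -0.848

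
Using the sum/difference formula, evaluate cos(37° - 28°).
cos(37° - 28°) = cos 37° cos 28° + sin 37° sin 28° = 0.9877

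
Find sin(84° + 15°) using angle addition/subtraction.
sin(84° + 15°) = sin 84° cos 15° + cos 84° sin 15° = 0.9877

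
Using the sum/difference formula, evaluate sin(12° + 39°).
sin(12° + 39°) = sin 12° cos 39° + cos 12° sin 39° = 0.7771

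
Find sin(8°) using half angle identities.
sin(8°) = √((1 - cos 16°)/2) = 0.1392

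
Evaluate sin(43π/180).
sin(43π/180) = 0.682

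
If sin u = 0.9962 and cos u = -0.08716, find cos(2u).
cos(2u) = cos²u - sin²u = -0.9848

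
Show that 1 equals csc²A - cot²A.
RHS = 1/sin²A - cos²A/sin²A = (1 - cos²A)/sin²A = sin²A/sin²A = 1 = LHS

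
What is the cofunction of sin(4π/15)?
sin(4π/15) = cos(π/2 - 4π/15) = cos(7π/30)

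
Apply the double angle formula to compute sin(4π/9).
sin(4π/9) = 2 sin 2π/9 cos 2π/9 = 0.9848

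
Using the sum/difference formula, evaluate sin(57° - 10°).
sin(57° - 10°) = sin 57° cos 10° - cos 57° sin 10° = 0.7314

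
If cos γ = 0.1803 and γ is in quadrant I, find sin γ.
sin γ = 0.9836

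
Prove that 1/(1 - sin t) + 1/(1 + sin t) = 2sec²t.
LHS = [(1 + sin t) + (1 - sin t)] / [(1 - sin t)(1 + sin t)] = 2/(1 - sin²t) = 2/cos²t = 2sec²t = RHS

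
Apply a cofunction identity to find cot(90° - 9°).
cot(90° - 9°) = tan(9°) = 0.1584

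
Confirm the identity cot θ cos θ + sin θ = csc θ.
LHS = cos²θ/sin θ + sin θ = (cos²θ + sin²θ)/sin θ = 1/sin θ = csc θ = RHS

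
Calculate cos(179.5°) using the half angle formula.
cos(179.5°) = -√((1 + cos 359°)/2) = -1.0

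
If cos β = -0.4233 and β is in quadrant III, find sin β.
sin β = -0.906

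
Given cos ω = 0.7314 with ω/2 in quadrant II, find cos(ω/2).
cos(ω/2) = ±√((1 + cos ω)/2); negative since ω/2 ∈ QII, so cos(ω/2) = -0.9304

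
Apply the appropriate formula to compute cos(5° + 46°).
cos(5° + 46°) = cos 5° cos 46° - sin 5° sin 46° = 0.6293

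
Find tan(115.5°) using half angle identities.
tan(115.5°) = sin 231° / (1 + cos 231°) = -2.097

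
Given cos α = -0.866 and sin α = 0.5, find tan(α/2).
tan(α/2) = sin α / (1 + cos α) = 3.731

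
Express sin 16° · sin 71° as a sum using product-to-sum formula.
sin 16° sin 71° = (1/2)[cos(16°-71°) - cos(16°+71°)]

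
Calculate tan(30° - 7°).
tan(30° - 7°) = (tan 30° - tan 7°)/(1 + tan 30° tan 7°) = 0.4245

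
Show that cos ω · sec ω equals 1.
LHS = cos ω · (1/cos ω) = 1 = RHS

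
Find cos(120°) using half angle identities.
cos(120°) = -√((1 + cos 240°)/2) = -1/2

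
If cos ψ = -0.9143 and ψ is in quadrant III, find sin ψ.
sin ψ = -0.405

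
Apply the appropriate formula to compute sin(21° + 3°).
sin(21° + 3°) = sin 21° cos 3° + cos 21° sin 3° = 0.4067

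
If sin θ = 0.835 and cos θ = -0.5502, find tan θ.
tan θ = sin θ / cos θ = -1.518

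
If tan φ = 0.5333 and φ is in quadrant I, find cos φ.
cos φ = 0.8824 (using tan²φ + 1 = sec²φ)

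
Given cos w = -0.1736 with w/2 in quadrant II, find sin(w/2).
sin(w/2) = ±√((1 - cos w)/2); positive since w/2 ∈ QII, so sin(w/2) = 0.766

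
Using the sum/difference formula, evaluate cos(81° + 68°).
cos(81° + 68°) = cos 81° cos 68° - sin 81° sin 68° = -0.8572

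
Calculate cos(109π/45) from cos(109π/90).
cos(109π/45) = cos²109π/90 - sin²109π/90 = 0.2419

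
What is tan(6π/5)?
tan(6π/5) = 0.7265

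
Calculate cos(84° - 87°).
cos(84° - 87°) = cos 84° cos 87° + sin 84° sin 87° = 0.9986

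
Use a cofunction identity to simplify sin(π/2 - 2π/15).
sin(π/2 - 2π/15) = cos(2π/15)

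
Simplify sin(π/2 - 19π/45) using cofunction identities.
sin(π/2 - 19π/45) = cos(19π/45)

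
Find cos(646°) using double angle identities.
cos(646°) = cos²323° - sin²323° = 0.2756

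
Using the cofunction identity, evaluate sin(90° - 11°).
sin(90° - 11°) = cos(11°) = 0.9816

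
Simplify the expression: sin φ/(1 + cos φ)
sin φ/(1 + cos φ) = tan(φ/2) (using Half angle)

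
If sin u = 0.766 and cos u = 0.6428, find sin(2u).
sin(2u) = 2 sin u cos u = 0.9848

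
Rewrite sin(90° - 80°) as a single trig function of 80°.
sin(90° - 80°) = cos(80°)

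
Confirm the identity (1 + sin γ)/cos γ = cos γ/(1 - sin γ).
LHS = (1 + sin γ)(1 - sin γ) / (cos γ(1 - sin γ)) = (1 - sin²γ) / (cos γ(1 - sin γ)) = cos²γ / (cos γ(1 - sin γ)) = cos γ/(1 - sin γ) = RHS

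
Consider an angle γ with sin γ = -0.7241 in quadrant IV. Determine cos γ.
cos γ = √(1 - sin²γ) = 0.6897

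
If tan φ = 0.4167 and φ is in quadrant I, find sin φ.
sin φ = 0.3846 (using tan²φ + 1 = sec²φ)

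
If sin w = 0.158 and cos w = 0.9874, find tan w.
tan w = sin w / cos w = 0.16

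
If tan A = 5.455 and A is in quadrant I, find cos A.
cos A = 0.1803 (using tan²A + 1 = sec²A)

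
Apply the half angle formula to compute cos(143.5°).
cos(143.5°) = -√((1 + cos 287°)/2) = -0.8039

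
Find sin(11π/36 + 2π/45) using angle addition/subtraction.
sin(11π/36 + 2π/45) = sin 11π/36 cos 2π/45 + cos 11π/36 sin 2π/45 = 0.891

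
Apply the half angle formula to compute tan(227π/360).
tan(227π/360) = sin 227π/180 / (1 + cos 227π/180) = -2.3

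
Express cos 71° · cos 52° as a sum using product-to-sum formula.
cos 71° cos 52° = (1/2)[cos(71°-52°) + cos(71°+52°)]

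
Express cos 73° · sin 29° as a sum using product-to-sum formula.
cos 73° sin 29° = (1/2)[sin(73°+29°) - sin(73°-29°)]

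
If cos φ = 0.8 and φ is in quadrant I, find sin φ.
sin φ = 0.6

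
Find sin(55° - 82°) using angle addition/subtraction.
sin(55° - 82°) = sin 55° cos 82° - cos 55° sin 82° = -0.454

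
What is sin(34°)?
sin(34°) = 0.5592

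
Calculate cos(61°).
cos(61°) = 0.4848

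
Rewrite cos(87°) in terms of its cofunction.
cos(87°) = sin(90° - 87°) = sin(3°)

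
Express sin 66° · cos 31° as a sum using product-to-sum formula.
sin 66° cos 31° = (1/2)[sin(66°+31°) + sin(66°-31°)]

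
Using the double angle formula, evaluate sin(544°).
sin(544°) = 2 sin 272° cos 272° = -0.06976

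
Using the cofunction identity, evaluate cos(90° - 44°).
cos(90° - 44°) = sin(44°) = 0.6947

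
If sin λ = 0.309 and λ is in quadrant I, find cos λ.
cos λ = 0.9511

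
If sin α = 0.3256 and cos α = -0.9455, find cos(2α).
cos(2α) = cos²α - sin²α = 0.788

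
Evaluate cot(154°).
cot(154°) = -2.05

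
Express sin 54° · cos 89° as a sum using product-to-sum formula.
sin 54° cos 89° = (1/2)[sin(54°+89°) + sin(54°-89°)]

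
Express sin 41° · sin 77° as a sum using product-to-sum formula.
sin 41° sin 77° = (1/2)[cos(41°-77°) - cos(41°+77°)]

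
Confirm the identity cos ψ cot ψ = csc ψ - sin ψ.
RHS = 1/sin ψ - sin ψ = (1 - sin²ψ)/sin ψ = cos²ψ/sin ψ = cos ψ · (cos ψ/sin ψ) = cos ψ cot ψ = LHS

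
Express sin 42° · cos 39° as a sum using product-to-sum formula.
sin 42° cos 39° = (1/2)[sin(42°+39°) + sin(42°-39°)]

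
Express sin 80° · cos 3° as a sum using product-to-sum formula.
sin 80° cos 3° = (1/2)[sin(80°+3°) + sin(80°-3°)]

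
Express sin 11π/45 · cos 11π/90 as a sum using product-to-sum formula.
sin 11π/45 cos 11π/90 = (1/2)[sin(11π/45+11π/90) + sin(11π/45-11π/90)]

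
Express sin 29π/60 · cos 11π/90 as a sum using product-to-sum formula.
sin 29π/60 cos 11π/90 = (1/2)[sin(29π/60+11π/90) + sin(29π/60-11π/90)]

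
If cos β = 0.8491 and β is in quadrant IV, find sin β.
sin β = -0.5282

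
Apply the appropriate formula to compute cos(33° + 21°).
cos(33° + 21°) = cos 33° cos 21° - sin 33° sin 21° = 0.5878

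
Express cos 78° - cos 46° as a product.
cos 78° - cos 46° = -2 sin(62°) sin(16°)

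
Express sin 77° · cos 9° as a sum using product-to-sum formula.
sin 77° cos 9° = (1/2)[sin(77°+9°) + sin(77°-9°)]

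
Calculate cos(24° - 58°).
cos(24° - 58°) = cos 24° cos 58° + sin 24° sin 58° = 0.829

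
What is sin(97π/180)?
sin(97π/180) = 0.9925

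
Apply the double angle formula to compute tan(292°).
tan(292°) = 2 tan 146° / (1 - tan²146°) = -2.475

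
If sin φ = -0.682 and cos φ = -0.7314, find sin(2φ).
sin(2φ) = 2 sin φ cos φ = 0.9976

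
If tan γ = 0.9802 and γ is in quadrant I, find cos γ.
cos γ = 0.7141 (using tan²γ + 1 = sec²γ)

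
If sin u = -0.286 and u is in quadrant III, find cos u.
cos u = -0.9582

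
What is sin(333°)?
sin(333°) = -0.454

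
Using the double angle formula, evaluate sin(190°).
sin(190°) = 2 sin 95° cos 95° = -0.1736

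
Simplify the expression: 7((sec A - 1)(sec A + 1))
7((sec A - 1)(sec A + 1)) = 7(tan²A) (using Diff. of squares)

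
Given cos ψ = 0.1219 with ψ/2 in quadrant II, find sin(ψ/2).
sin(ψ/2) = ±√((1 - cos ψ)/2); positive since ψ/2 ∈ QII, so sin(ψ/2) = 0.6626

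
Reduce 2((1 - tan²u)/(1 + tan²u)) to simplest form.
2((1 - tan²u)/(1 + tan²u)) = 2(cos(2u)) (using Double angle)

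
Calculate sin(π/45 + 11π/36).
sin(π/45 + 11π/36) = sin π/45 cos 11π/36 + cos π/45 sin 11π/36 = 0.8572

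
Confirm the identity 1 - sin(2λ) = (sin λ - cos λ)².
RHS = sin²λ - 2 sin λ cos λ + cos²λ = (sin²λ + cos²λ) - 2 sin λ cos λ = 1 - sin(2λ) = LHS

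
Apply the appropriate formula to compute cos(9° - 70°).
cos(9° - 70°) = cos 9° cos 70° + sin 9° sin 70° = 0.4848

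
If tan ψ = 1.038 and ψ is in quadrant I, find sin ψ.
sin ψ = 0.7202 (using tan²ψ + 1 = sec²ψ)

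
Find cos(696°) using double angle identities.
cos(696°) = cos²348° - sin²348° = 0.9135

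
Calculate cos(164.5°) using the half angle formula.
cos(164.5°) = -√((1 + cos 329°)/2) = -0.9636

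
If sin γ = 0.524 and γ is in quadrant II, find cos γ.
cos γ = -0.8517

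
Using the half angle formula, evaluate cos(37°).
cos(37°) = √((1 + cos 74°)/2) = 0.7986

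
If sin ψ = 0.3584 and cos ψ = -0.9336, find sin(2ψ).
sin(2ψ) = 2 sin ψ cos ψ = -0.6692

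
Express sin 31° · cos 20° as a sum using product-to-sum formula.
sin 31° cos 20° = (1/2)[sin(31°+20°) + sin(31°-20°)]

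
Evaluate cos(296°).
cos(296°) = 0.4384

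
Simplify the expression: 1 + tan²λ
1 + tan²λ = sec²λ (using Pythagorean identity)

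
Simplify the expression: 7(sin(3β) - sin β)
7(sin(3β) - sin β) = 7(2 cos(2β) sin β) (using Sum-to-product)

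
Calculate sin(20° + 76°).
sin(20° + 76°) = sin 20° cos 76° + cos 20° sin 76° = 0.9945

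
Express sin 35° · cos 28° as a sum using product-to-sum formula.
sin 35° cos 28° = (1/2)[sin(35°+28°) + sin(35°-28°)]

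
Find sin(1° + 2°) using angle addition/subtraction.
sin(1° + 2°) = sin 1° cos 2° + cos 1° sin 2° = 0.05234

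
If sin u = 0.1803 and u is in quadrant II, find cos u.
cos u = -0.9836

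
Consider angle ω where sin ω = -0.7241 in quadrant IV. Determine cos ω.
cos ω = √(1 - sin²ω) = 0.6897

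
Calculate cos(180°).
cos(180°) = -1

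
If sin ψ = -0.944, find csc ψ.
csc ψ = 1/sin ψ = -1.059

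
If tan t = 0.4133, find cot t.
cot t = 1/tan t = 2.42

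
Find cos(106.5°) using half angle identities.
cos(106.5°) = -√((1 + cos 213°)/2) = -0.284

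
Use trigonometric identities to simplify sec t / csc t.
sec t / csc t = tan t (using Reciprocal identities)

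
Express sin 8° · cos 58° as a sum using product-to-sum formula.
sin 8° cos 58° = (1/2)[sin(8°+58°) + sin(8°-58°)]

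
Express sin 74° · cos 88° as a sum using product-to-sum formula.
sin 74° cos 88° = (1/2)[sin(74°+88°) + sin(74°-88°)]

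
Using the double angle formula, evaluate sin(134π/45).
sin(134π/45) = 2 sin 67π/45 cos 67π/45 = 0.06976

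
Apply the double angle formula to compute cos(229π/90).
cos(229π/90) = cos²229π/180 - sin²229π/180 = -0.1392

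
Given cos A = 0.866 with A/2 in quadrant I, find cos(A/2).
cos(A/2) = ±√((1 + cos A)/2); positive since A/2 ∈ QI, so cos(A/2) = 0.9659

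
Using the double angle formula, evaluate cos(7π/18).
cos(7π/18) = cos²7π/36 - sin²7π/36 = 0.342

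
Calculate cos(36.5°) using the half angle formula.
cos(36.5°) = √((1 + cos 73°)/2) = 0.8039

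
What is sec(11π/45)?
sec(11π/45) = 1.39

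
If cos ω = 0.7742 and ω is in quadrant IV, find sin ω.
sin ω = -0.6329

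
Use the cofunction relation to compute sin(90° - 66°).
sin(90° - 66°) = cos(66°) = 0.4067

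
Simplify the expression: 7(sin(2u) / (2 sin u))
7(sin(2u) / (2 sin u)) = 7(cos u) (using Double angle)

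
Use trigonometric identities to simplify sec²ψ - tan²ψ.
sec²ψ - tan²ψ = 1 (using Pythagorean identity)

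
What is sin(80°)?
sin(80°) = 0.9848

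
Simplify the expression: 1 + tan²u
1 + tan²u = sec²u (using Pythagorean identity)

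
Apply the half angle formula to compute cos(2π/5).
cos(2π/5) = √((1 + cos 4π/5)/2) = 0.309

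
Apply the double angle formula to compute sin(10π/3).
sin(10π/3) = 2 sin 5π/3 cos 5π/3 = -√3/2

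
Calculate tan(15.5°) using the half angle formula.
tan(15.5°) = sin 31° / (1 + cos 31°) = 0.2773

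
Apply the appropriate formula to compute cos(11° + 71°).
cos(11° + 71°) = cos 11° cos 71° - sin 11° sin 71° = 0.1392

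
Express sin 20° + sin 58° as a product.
sin 20° + sin 58° = 2 sin(39°) cos(-19°)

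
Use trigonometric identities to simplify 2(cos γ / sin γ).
2(cos γ / sin γ) = 2(cot γ) (using Quotient identity)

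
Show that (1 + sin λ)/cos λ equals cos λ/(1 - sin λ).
LHS = (1 + sin λ)(1 - sin λ) / (cos λ(1 - sin λ)) = (1 - sin²λ) / (cos λ(1 - sin λ)) = cos²λ / (cos λ(1 - sin λ)) = cos λ/(1 - sin λ) = RHS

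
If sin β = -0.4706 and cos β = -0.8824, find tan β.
tan β = sin β / cos β = 0.5333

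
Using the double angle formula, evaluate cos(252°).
cos(252°) = cos²126° - sin²126° = -0.309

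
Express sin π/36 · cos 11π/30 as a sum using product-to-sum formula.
sin π/36 cos 11π/30 = (1/2)[sin(π/36+11π/30) + sin(π/36-11π/30)]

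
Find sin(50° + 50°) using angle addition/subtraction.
sin(50° + 50°) = sin 50° cos 50° + cos 50° sin 50° = 0.9848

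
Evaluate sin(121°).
sin(121°) = 0.8572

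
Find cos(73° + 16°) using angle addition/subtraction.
cos(73° + 16°) = cos 73° cos 16° - sin 73° sin 16° = 0.01745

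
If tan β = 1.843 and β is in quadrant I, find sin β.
sin β = 0.879 (using tan²β + 1 = sec²β)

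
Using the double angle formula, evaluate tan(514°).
tan(514°) = 2 tan 257° / (1 - tan²257°) = -0.4877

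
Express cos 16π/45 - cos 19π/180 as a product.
cos 16π/45 - cos 19π/180 = -2 sin(83π/360) sin(π/8)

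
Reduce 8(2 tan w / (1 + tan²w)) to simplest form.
8(2 tan w / (1 + tan²w)) = 8(sin(2w)) (using Double angle)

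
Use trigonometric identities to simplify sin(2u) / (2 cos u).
sin(2u) / (2 cos u) = sin u (using Double angle)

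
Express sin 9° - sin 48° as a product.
sin 9° - sin 48° = 2 cos(28.5°) sin(-19.5°)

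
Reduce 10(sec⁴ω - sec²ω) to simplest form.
10(sec⁴ω - sec²ω) = 10(tan⁴ω + tan²ω) (using Pythagorean)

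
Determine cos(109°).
cos(109°) = -0.3256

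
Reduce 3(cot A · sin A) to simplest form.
3(cot A · sin A) = 3(cos A) (using Quotient identity)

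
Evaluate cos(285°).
cos(285°) = (√6-√2)/4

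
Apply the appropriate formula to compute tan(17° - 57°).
tan(17° - 57°) = (tan 17° - tan 57°)/(1 + tan 17° tan 57°) = -0.8391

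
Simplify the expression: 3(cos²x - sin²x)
3(cos²x - sin²x) = 3(cos(2x)) (using Double angle)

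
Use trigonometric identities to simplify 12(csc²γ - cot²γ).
12(csc²γ - cot²γ) = 12 (using Pythagorean identity)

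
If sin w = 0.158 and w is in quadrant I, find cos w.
cos w = 0.9874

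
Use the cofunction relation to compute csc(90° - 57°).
csc(90° - 57°) = sec(57°) = 1.836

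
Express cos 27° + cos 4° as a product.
cos 27° + cos 4° = 2 cos(15.5°) cos(11.5°)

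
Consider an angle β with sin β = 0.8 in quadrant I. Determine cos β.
cos β = √(1 - sin²β) = 0.6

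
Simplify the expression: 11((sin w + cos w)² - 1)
11((sin w + cos w)² - 1) = 11(sin(2w)) (using Pythagorean + double angle)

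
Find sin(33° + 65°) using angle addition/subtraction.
sin(33° + 65°) = sin 33° cos 65° + cos 33° sin 65° = 0.9903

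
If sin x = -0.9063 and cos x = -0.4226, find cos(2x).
cos(2x) = cos²x - sin²x = -0.6428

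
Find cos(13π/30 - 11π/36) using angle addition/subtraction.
cos(13π/30 - 11π/36) = cos 13π/30 cos 11π/36 + sin 13π/30 sin 11π/36 = 0.9205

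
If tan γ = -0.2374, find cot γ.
cot γ = 1/tan γ = -4.212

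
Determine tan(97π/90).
tan(97π/90) = 0.2493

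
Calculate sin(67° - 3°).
sin(67° - 3°) = sin 67° cos 3° - cos 67° sin 3° = 0.8988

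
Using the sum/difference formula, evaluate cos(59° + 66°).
cos(59° + 66°) = cos 59° cos 66° - sin 59° sin 66° = -0.5736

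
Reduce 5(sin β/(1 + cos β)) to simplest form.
5(sin β/(1 + cos β)) = 5(tan(β/2)) (using Half angle)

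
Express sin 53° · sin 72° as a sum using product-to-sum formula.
sin 53° sin 72° = (1/2)[cos(53°-72°) - cos(53°+72°)]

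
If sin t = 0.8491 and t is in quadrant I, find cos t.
cos t = 0.5282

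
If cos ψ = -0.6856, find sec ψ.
sec ψ = 1/cos ψ = -1.459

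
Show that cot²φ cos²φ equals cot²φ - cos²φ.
RHS = cos²φ/sin²φ - cos²φ = cos²φ(1/sin²φ - 1) = cos²φ · (1 - sin²φ)/sin²φ = cos²φ · cos²φ/sin²φ = cos²φ · cot²φ = LHS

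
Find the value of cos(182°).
cos(182°) = -0.9994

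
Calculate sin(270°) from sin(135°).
sin(270°) = 2 sin 135° cos 135° = -1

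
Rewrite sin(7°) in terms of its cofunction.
sin(7°) = cos(90° - 7°) = cos(83°)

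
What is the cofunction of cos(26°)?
cos(26°) = sin(90° - 26°) = sin(64°)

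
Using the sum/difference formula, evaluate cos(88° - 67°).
cos(88° - 67°) = cos 88° cos 67° + sin 88° sin 67° = 0.9336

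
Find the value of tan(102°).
tan(102°) = -4.705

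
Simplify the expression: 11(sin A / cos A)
11(sin A / cos A) = 11(tan A) (using Quotient identity)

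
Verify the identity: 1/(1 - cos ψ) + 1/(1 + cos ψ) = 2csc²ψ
LHS = [(1 + cos ψ) + (1 - cos ψ)] / [(1 - cos ψ)(1 + cos ψ)] = 2/(1 - cos²ψ) = 2/sin²ψ = 2csc²ψ = RHS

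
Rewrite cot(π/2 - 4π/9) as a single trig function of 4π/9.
cot(π/2 - 4π/9) = tan(4π/9)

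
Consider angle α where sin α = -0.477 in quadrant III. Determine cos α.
cos α = ±√(1 - sin²α) = -0.8789 (negative in QIII)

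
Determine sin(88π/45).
sin(88π/45) = -0.1392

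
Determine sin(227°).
sin(227°) = -0.7314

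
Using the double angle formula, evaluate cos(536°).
cos(536°) = cos²268° - sin²268° = -0.9976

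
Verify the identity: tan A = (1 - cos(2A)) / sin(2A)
RHS = 2sin²A / (2 sin A cos A) = sin A/cos A = tan A = LHS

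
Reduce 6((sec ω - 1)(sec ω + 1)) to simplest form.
6((sec ω - 1)(sec ω + 1)) = 6(tan²ω) (using Diff. of squares)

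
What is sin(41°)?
sin(41°) = 0.6561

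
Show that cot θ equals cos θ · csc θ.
RHS = cos θ · (1/sin θ) = cos θ/sin θ = cot θ = LHS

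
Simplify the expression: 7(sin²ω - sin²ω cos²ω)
7(sin²ω - sin²ω cos²ω) = 7(sin⁴ω) (using Factoring)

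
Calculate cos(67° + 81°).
cos(67° + 81°) = cos 67° cos 81° - sin 67° sin 81° = -0.848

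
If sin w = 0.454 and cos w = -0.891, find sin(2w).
sin(2w) = 2 sin w cos w = -0.809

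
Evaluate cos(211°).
cos(211°) = -0.8572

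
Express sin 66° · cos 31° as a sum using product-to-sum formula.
sin 66° cos 31° = (1/2)[sin(66°+31°) + sin(66°-31°)]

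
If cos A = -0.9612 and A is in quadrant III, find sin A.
sin A = -0.2759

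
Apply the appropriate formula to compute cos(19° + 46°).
cos(19° + 46°) = cos 19° cos 46° - sin 19° sin 46° = 0.4226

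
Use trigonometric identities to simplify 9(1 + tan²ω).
9(1 + tan²ω) = 9(sec²ω) (using Pythagorean identity)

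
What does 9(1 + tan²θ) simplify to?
9(1 + tan²θ) = 9(sec²θ) (using Pythagorean identity)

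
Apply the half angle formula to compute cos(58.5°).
cos(58.5°) = √((1 + cos 117°)/2) = 0.5225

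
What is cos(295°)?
cos(295°) = 0.4226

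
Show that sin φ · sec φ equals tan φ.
LHS = sin φ · (1/cos φ) = sin φ/cos φ = tan φ = RHS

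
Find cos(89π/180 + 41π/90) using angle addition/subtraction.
cos(89π/180 + 41π/90) = cos 89π/180 cos 41π/90 - sin 89π/180 sin 41π/90 = -0.9877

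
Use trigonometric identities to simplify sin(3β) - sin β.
sin(3β) - sin β = 2 cos(2β) sin β (using Sum-to-product)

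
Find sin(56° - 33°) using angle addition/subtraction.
sin(56° - 33°) = sin 56° cos 33° - cos 56° sin 33° = 0.3907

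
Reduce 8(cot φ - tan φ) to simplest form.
8(cot φ - tan φ) = 8(2 cot(2φ)) (using Double angle)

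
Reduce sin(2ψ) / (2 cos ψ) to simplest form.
sin(2ψ) / (2 cos ψ) = sin ψ (using Double angle)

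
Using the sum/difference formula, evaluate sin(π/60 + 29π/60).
sin(π/60 + 29π/60) = sin π/60 cos 29π/60 + cos π/60 sin 29π/60 = 1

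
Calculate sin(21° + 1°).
sin(21° + 1°) = sin 21° cos 1° + cos 21° sin 1° = 0.3746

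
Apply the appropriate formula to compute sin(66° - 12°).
sin(66° - 12°) = sin 66° cos 12° - cos 66° sin 12° = 0.809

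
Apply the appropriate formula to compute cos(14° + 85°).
cos(14° + 85°) = cos 14° cos 85° - sin 14° sin 85° = -0.1564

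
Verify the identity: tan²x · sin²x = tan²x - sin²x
RHS = sin²x/cos²x - sin²x = sin²x(1/cos²x - 1) = sin²x · (1 - cos²x)/cos²x = sin²x · sin²x/cos²x = sin²x · tan²x = LHS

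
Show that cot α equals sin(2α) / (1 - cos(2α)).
RHS = 2 sin α cos α / (2sin²α) = cos α/sin α = cot α = LHS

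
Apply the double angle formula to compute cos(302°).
cos(302°) = cos²151° - sin²151° = 0.5299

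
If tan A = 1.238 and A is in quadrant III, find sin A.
sin A = -0.7779 (using tan²A + 1 = sec²A)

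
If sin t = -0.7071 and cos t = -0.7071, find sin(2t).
sin(2t) = 2 sin t cos t = 1.0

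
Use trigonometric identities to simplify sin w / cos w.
sin w / cos w = tan w (using Quotient identity)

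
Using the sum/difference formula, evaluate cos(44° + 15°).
cos(44° + 15°) = cos 44° cos 15° - sin 44° sin 15° = 0.515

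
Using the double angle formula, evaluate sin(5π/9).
sin(5π/9) = 2 sin 5π/18 cos 5π/18 = 0.9848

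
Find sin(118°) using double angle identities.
sin(118°) = 2 sin 59° cos 59° = 0.8829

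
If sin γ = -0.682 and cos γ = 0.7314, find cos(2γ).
cos(2γ) = cos²γ - sin²γ = 0.06982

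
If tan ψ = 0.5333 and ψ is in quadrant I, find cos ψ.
cos ψ = 0.8824 (using tan²ψ + 1 = sec²ψ)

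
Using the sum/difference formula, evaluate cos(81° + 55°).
cos(81° + 55°) = cos 81° cos 55° - sin 81° sin 55° = -0.7193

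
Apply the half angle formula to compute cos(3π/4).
cos(3π/4) = -√((1 + cos 3π/2)/2) = -√2/2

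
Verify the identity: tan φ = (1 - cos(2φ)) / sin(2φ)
RHS = 2sin²φ / (2 sin φ cos φ) = sin φ/cos φ = tan φ = LHS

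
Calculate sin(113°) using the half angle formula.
sin(113°) = √((1 - cos 226°)/2) = 0.9205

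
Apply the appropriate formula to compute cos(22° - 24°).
cos(22° - 24°) = cos 22° cos 24° + sin 22° sin 24° = 0.9994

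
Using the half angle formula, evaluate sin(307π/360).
sin(307π/360) = √((1 - cos 307π/180)/2) = 0.4462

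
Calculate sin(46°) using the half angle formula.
sin(46°) = √((1 - cos 92°)/2) = 0.7193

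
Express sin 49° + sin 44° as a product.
sin 49° + sin 44° = 2 sin(46.5°) cos(2.5°)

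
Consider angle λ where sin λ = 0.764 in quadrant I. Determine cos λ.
cos λ = √(1 - sin²λ) = 0.6452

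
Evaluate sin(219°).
sin(219°) = -0.6293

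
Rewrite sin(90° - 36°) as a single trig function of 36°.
sin(90° - 36°) = cos(36°)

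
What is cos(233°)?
cos(233°) = -0.6018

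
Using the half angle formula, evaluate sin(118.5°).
sin(118.5°) = √((1 - cos 237°)/2) = 0.8788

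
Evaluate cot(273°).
cot(273°) = -0.05241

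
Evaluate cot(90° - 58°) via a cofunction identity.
cot(90° - 58°) = tan(58°) = 1.6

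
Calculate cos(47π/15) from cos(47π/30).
cos(47π/15) = cos²47π/30 - sin²47π/30 = -0.9135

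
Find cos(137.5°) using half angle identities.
cos(137.5°) = -√((1 + cos 275°)/2) = -0.7373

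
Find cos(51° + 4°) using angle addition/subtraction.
cos(51° + 4°) = cos 51° cos 4° - sin 51° sin 4° = 0.5736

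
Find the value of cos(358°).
cos(358°) = 0.9994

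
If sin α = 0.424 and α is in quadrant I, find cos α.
cos α = 0.9057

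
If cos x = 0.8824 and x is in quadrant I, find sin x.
sin x = 0.4705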